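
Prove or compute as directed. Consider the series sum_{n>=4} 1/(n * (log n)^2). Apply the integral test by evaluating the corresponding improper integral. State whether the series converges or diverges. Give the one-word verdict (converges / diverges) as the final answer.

Let f(x) = 1/(x*log(x)^2). Then f is positive, continuous, and decreasing on [4, infinity), so the integral test applies.
Compute the improper integral int_{4}^infinity f(x) dx:
  antiderivative F(x) = -1/log(x).
  F(x) -> 0 as x -> infinity.  int = 0 - F(4) = 1/log(4) < infinity. By the integral test, the series converges.

converges


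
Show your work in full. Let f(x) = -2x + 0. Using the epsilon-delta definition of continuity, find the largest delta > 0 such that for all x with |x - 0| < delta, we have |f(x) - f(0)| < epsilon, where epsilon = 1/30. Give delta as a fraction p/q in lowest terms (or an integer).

We compute f(0) = -2*(0) + 0 = 0.
|f(x) - f(0)| = |-2x + 0 - (0)| = |-2(x - 0)| = 2|x - 0|.
We need 2|x - 0| < 1/30, i.e. |x - 0| < 1/30 / 2 = 1/60.
So any delta <= 1/60 works. Conversely, if delta > 1/60, then x = 0 + 1/60 satisfies |x - 0| = 1/60 < delta but |f(x) - f(0)| = 2 * 1/60 = 1/30, which is not < 1/30; so no larger delta works.
Hence the largest such delta is 1/60.

1/60


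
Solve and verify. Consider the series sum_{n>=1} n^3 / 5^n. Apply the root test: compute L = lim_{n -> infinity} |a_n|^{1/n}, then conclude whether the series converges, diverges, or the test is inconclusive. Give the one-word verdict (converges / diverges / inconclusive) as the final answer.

Let a_n denote the general term. Form |a_n|^(1/n) and simplify:
|a_n|^(1/n) = n^(3/n)/5
Take the limit as n -> infinity: L = 1/5.
Since L = 1/5 < 1, the root test implies convergence.

converges


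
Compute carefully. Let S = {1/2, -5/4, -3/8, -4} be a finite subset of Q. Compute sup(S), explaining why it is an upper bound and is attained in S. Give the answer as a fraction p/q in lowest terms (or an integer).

S is finite, so sup(S) = max(S).
Sorted decreasing:
1/2, -3/8, -5/4, -4
The extremum is 1/2.
For every x in S, x <= 1/2. And 1/2 is in S, so it is attained.
Therefore sup(S) = 1/2.

1/2


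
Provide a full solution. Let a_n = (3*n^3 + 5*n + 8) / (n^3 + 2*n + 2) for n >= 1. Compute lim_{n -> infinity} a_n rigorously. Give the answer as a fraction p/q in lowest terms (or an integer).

Divide numerator and denominator by n^3, the highest power:
numerator / n^3 = 3 + 5/n^2 + 8/n^3
denominator / n^3 = 1 + 2/n^2 + 2/n^3
As n -> infinity, all terms of the form c/n^k (k >= 1) tend to 0.
So numerator / n^3 -> 3 and denominator / n^3 -> 1.
Therefore lim a_n = 3.

3


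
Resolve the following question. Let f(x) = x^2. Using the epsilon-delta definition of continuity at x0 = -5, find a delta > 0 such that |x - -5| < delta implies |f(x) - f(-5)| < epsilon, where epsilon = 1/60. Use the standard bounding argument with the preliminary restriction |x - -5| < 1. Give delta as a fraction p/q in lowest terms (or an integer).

Factor: |x^2 - (-5)^2| = |x - -5| * |x + -5|.
Impose |x - -5| < 1 first. Then |x + -5| = |(x - -5) + 2*(-5)| <= |x - -5| + 2*|-5| < 1 + 10 = 11.
So |x^2 - (-5)^2| < delta * 11.
We need delta * 11 <= 1/60, i.e. delta <= 1/60/11 = 1/660.
Since 1/660 < 1, this is tighter than 1; take delta = 1/660.
So delta = 1/660 works.

1/660


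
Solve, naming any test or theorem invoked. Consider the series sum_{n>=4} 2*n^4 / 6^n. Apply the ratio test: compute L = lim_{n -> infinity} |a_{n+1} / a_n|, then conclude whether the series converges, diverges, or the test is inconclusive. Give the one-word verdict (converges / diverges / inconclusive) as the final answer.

Let a_n denote the general term. Form the ratio a_{n+1}/a_n and simplify:
a_{n+1}/a_n = (n + 1)^4/(6*n^4)
Take the limit as n -> infinity: L = 1/6.
Since L = 1/6 < 1, the ratio test implies the series converges.

converges


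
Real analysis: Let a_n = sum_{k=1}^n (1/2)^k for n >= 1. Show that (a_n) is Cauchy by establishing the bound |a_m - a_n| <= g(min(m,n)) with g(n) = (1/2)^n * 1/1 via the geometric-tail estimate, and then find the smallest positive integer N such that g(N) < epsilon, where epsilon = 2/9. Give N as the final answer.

For m > n >= 1: |a_m - a_n| = sum_{k=n+1}^m (1/2)^k < sum_{k=n+1}^infinity (1/2)^k = (1/2)^(n+1) / (1 - 1/2) = (1/2)^n * (1/2) * (2/1) = (1/2)^n * 1/1.
So g(n) = (1/2)^n / 1. Since g(n) -> 0, (a_n) is Cauchy.
Now solve g(N) < 2/9: (1/2)^N / 1 < 2/9 <=> 2^N > 1 / (1 * 2/9) = 9/2.
Check powers of 2: 2^2 = 4 <= 9/2, 2^3 = 8 > 9/2.
So the smallest such N is 3. Check: g(3) = 1/(1 * 8) = 1/8 < 2/9.

3


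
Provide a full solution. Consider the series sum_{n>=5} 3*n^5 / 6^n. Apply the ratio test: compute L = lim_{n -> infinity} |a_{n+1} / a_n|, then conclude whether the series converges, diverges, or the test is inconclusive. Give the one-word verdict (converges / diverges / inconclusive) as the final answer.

Let a_n denote the general term. Form the ratio a_{n+1}/a_n and simplify:
a_{n+1}/a_n = (n + 1)^5/(6*n^5)
Take the limit as n -> infinity: L = 1/6.
Since L = 1/6 < 1, the ratio test implies the series converges.

converges


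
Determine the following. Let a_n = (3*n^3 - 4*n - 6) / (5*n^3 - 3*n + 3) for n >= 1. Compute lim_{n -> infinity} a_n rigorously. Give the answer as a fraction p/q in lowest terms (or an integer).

Divide numerator and denominator by n^3, the highest power:
numerator / n^3 = 3 - 4/n^2 - 6/n^3
denominator / n^3 = 5 - 3/n^2 + 3/n^3
As n -> infinity, all terms of the form c/n^k (k >= 1) tend to 0.
So numerator / n^3 -> 3 and denominator / n^3 -> 5.
Therefore lim a_n = 3/5.

3/5


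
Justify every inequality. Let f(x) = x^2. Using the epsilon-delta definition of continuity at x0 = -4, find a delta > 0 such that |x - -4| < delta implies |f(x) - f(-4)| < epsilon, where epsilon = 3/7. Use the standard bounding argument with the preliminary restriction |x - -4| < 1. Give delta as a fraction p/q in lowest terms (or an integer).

Factor: |x^2 - (-4)^2| = |x - -4| * |x + -4|.
Impose |x - -4| < 1 first. Then |x + -4| = |(x - -4) + 2*(-4)| <= |x - -4| + 2*|-4| < 1 + 8 = 9.
So |x^2 - (-4)^2| < delta * 9.
We need delta * 9 <= 3/7, i.e. delta <= 3/7/9 = 1/21.
Since 1/21 < 1, this is tighter than 1; take delta = 1/21.
So delta = 1/21 works.

1/21


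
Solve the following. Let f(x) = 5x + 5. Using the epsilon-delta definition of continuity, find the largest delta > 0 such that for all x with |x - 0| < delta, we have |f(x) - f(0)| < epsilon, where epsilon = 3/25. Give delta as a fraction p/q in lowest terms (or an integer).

We compute f(0) = 5*(0) + 5 = 5.
|f(x) - f(0)| = |5x + 5 - (5)| = |5(x - 0)| = 5|x - 0|.
We need 5|x - 0| < 3/25, i.e. |x - 0| < 3/25 / 5 = 3/125.
So any delta <= 3/125 works. Conversely, if delta > 3/125, then x = 0 + 3/125 satisfies |x - 0| = 3/125 < delta but |f(x) - f(0)| = 5 * 3/125 = 3/25, which is not < 3/25; so no larger delta works.
Hence the largest such delta is 3/125.

3/125


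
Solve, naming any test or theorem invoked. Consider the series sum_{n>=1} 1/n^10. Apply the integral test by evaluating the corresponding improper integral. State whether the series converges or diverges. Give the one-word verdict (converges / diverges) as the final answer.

Let f(x) = x^(-10). Then f is positive, continuous, and decreasing on [1, infinity), so the integral test applies.
Compute the improper integral int_{1}^infinity f(x) dx:
  antiderivative F(x) = -1/(9*x^9).
  As x -> infinity, F(x) -> 0 (since p = 10 > 1).
  So int = F(infinity) - F(1) = 0 - (-1/9) = 1/9.
  Finite, so by the integral test, the series converges.

converges


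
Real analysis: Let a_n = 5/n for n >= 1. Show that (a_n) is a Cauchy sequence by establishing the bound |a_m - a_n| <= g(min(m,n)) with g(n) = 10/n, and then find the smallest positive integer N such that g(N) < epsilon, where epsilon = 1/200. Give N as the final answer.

For any m, n >= 1, by the triangle inequality:
|a_m - a_n| = |5/m - 5/n| <= 5*1/m + 5*1/n <= 10/min(m,n).
So g(n) = 10/n bounds the Cauchy difference. Since g(n) -> 0, (a_n) is Cauchy.
Now solve g(N) < 1/200: 10/N < 1/200 <=> N > 10 / (1/200) = 2000.
The smallest integer strictly greater than 2000 is N = 2001.
Check: g(2001) = 10/2001 = 10/2001 < 1/200; g(2000) = 1/200 >= 1/200. So N = 2001.

2001


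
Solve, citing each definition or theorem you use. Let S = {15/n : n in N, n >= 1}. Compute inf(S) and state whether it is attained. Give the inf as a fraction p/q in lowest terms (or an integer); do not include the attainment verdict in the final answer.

Analysis:
- Values: 15, 15/2, 5, 15/4, ... strictly decreasing.
- The maximum is 15 (n=1); sup = 15 (attained).
- The set is bounded below by 0; 15/n -> 0 so 0 is the greatest lower bound.
- 0 is not in the set, so inf = 0 is not attained.
Conclusion: inf(S) = 0, not attained in S.

0


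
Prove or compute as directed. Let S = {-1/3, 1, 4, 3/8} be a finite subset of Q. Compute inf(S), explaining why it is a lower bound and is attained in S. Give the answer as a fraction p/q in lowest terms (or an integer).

S is finite, so inf(S) = min(S).
Sorted increasing:
-1/3, 3/8, 1, 4
The extremum is -1/3.
For every x in S, x >= -1/3. And -1/3 is in S, so it is attained.
Therefore inf(S) = -1/3.

-1/3


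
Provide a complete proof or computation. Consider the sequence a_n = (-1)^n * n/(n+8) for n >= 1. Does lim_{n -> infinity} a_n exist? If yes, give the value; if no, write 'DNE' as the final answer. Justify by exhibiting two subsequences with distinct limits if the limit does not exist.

Examine the behaviour of a_n along subsequences.
a_{2k} = 2k/(2k+8) -> 1. a_{2k+1} = -(2k+1)/(2k+9) -> -1.
Since these two subsequential limits are 1 and -1, distinct, the full sequence cannot converge (a convergent sequence has all subsequences tending to the same limit). So lim a_n does not exist.

DNE


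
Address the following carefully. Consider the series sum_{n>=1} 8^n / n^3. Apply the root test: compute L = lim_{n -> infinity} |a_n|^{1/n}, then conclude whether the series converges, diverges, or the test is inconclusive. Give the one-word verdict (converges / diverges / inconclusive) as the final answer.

Let a_n denote the general term. Form |a_n|^(1/n) and simplify:
|a_n|^(1/n) = 8/n^(3/n)
Take the limit as n -> infinity: L = 8.
Since L = 8 > 1, the root test implies divergence.

diverges


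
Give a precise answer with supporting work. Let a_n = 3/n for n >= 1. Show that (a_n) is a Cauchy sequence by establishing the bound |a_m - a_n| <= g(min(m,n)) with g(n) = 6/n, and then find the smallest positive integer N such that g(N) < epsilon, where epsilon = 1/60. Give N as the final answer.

For any m, n >= 1, by the triangle inequality:
|a_m - a_n| = |3/m - 3/n| <= 3*1/m + 3*1/n <= 6/min(m,n).
So g(n) = 6/n bounds the Cauchy difference. Since g(n) -> 0, (a_n) is Cauchy.
Now solve g(N) < 1/60: 6/N < 1/60 <=> N > 6 / (1/60) = 360.
The smallest integer strictly greater than 360 is N = 361.
Check: g(361) = 6/361 = 6/361 < 1/60; g(360) = 1/60 >= 1/60. So N = 361.

361


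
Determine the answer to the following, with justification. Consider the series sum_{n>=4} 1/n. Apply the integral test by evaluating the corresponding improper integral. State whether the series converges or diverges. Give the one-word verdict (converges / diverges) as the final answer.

Let f(x) = 1/x. Then f is positive, continuous, and decreasing on [4, infinity), so the integral test applies.
Compute the improper integral int_{4}^infinity f(x) dx:
  antiderivative F(x) = log(x).
  As x -> infinity, log(x) -> infinity.
  So int = infinity - log(4) = infinity. By the integral test, the series diverges.

diverges


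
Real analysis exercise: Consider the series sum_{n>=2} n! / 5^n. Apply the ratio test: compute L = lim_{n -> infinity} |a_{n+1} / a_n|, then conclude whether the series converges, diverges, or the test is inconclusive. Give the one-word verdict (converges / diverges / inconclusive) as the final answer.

Let a_n denote the general term. Form the ratio a_{n+1}/a_n and simplify:
a_{n+1}/a_n = n/5 + 1/5
Take the limit as n -> infinity: L = infinity.
Since L = infinity > 1 (or L = infinity), the ratio test implies the series diverges.

diverges


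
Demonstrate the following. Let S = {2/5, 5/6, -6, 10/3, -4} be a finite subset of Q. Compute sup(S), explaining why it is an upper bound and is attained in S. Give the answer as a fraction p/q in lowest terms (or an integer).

S is finite, so sup(S) = max(S).
Sorted decreasing:
10/3, 5/6, 2/5, -4, -6
The extremum is 10/3.
For every x in S, x <= 10/3. And 10/3 is in S, so it is attained.
Therefore sup(S) = 10/3.

10/3


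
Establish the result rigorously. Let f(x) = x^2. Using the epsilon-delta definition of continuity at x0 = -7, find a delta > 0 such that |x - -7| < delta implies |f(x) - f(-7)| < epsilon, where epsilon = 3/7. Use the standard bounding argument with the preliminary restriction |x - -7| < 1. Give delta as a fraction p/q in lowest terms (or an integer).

Factor: |x^2 - (-7)^2| = |x - -7| * |x + -7|.
Impose |x - -7| < 1 first. Then |x + -7| = |(x - -7) + 2*(-7)| <= |x - -7| + 2*|-7| < 1 + 14 = 15.
So |x^2 - (-7)^2| < delta * 15.
We need delta * 15 <= 3/7, i.e. delta <= 3/7/15 = 1/35.
Since 1/35 < 1, this is tighter than 1; take delta = 1/35.
So delta = 1/35 works.

1/35


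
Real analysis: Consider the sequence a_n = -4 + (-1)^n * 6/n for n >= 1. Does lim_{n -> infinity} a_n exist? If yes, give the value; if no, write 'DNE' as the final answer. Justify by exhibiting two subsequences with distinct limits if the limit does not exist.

Examine the behaviour of a_n along subsequences.
Even-n subsequence a_{2k} = -4 + 6/(2k) -> -4. Odd-n subsequence a_{2k+1} = -4 - 6/(2k+1) -> -4. Both tend to -4, which suggests the limit is -4; verify directly.
|a_n - (-4)| = |(-1)^n * 6/n| = 6/n for every n >= 1.
Given epsilon > 0, choose a positive integer N > 6/epsilon. Then for all n >= N, |a_n - (-4)| = 6/n <= 6/N < epsilon.
So by the definition of the limit, lim a_n exists and equals -4.

-4


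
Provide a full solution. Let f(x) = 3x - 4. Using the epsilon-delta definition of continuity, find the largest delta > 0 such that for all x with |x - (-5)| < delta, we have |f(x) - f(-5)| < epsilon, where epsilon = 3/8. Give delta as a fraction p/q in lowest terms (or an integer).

We compute f(-5) = 3*(-5) - 4 = -19.
|f(x) - f(-5)| = |3x - 4 - (-19)| = |3(x - (-5))| = 3|x - (-5)|.
We need 3|x - (-5)| < 3/8, i.e. |x - (-5)| < 3/8 / 3 = 1/8.
So any delta <= 1/8 works. Conversely, if delta > 1/8, then x = -5 + 1/8 satisfies |x - (-5)| = 1/8 < delta but |f(x) - f(-5)| = 3 * 1/8 = 3/8, which is not < 3/8; so no larger delta works.
Hence the largest such delta is 1/8.

1/8


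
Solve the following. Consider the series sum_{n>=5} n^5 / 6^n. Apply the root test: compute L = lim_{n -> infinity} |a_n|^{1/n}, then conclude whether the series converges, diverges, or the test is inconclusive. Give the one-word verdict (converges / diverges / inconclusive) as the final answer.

Let a_n denote the general term. Form |a_n|^(1/n) and simplify:
|a_n|^(1/n) = n^(5/n)/6
Take the limit as n -> infinity: L = 1/6.
Since L = 1/6 < 1, the root test implies convergence.

converges


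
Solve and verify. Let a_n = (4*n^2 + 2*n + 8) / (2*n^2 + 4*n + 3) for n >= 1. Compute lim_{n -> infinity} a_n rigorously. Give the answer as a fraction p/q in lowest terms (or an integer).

Divide numerator and denominator by n^2, the highest power:
numerator / n^2 = 4 + 2/n + 8/n^2
denominator / n^2 = 2 + 4/n + 3/n^2
As n -> infinity, all terms of the form c/n^k (k >= 1) tend to 0.
So numerator / n^2 -> 4 and denominator / n^2 -> 2.
Therefore lim a_n = 2.

2


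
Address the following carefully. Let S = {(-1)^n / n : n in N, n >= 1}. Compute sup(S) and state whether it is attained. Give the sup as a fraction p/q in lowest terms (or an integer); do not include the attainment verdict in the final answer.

Analysis:
- Values: -1, 1/2, -1/3, 1/4, -1/5, ...
- Positive terms (even n): 1/(2+0), 1/(4+0), ... decreasing -> max = 1/2 (n=2).
- Negative terms (odd n): -1/(1+0), -1/(3+0), ... increasing -> min = -1 (n=1).
- So sup = 1/2 (attained at n=2); inf = -1 (attained at n=1).
Conclusion: sup(S) = 1/2, attained in S.

1/2


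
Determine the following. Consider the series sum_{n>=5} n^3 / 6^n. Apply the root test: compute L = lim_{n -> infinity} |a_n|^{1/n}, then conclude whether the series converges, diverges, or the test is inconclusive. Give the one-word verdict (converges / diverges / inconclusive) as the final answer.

Let a_n denote the general term. Form |a_n|^(1/n) and simplify:
|a_n|^(1/n) = n^(3/n)/6
Take the limit as n -> infinity: L = 1/6.
Since L = 1/6 < 1, the root test implies convergence.

converges


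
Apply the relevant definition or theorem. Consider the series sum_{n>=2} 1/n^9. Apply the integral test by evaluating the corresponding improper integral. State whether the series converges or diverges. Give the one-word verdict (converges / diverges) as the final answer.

Let f(x) = x^(-9). Then f is positive, continuous, and decreasing on [2, infinity), so the integral test applies.
Compute the improper integral int_{2}^infinity f(x) dx:
  antiderivative F(x) = -1/(8*x^8).
  As x -> infinity, F(x) -> 0 (since p = 9 > 1).
  So int = F(infinity) - F(2) = 0 - (-1/2048) = 1/2048.
  Finite, so by the integral test, the series converges.

converges


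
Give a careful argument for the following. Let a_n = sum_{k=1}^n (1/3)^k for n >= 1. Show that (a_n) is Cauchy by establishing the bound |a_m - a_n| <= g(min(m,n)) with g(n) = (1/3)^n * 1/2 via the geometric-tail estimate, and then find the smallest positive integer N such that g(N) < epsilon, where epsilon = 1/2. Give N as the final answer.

For m > n >= 1: |a_m - a_n| = sum_{k=n+1}^m (1/3)^k < sum_{k=n+1}^infinity (1/3)^k = (1/3)^(n+1) / (1 - 1/3) = (1/3)^n * (1/3) * (3/2) = (1/3)^n * 1/2.
So g(n) = (1/3)^n / 2. Since g(n) -> 0, (a_n) is Cauchy.
Now solve g(N) < 1/2: (1/3)^N / 2 < 1/2 <=> 3^N > 1 / (2 * 1/2) = 1.
Check powers of 3: 3^0 = 1 <= 1, 3^1 = 3 > 1.
So the smallest such N is 1. Check: g(1) = 1/(2 * 3) = 1/6 < 1/2.

1


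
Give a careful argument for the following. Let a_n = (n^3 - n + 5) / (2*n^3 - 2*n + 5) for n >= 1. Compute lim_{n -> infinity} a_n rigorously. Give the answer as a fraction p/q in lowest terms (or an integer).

Divide numerator and denominator by n^3, the highest power:
numerator / n^3 = 1 - 1/n^2 + 5/n^3
denominator / n^3 = 2 - 2/n^2 + 5/n^3
As n -> infinity, all terms of the form c/n^k (k >= 1) tend to 0.
So numerator / n^3 -> 1 and denominator / n^3 -> 2.
Therefore lim a_n = 1/2.

1/2


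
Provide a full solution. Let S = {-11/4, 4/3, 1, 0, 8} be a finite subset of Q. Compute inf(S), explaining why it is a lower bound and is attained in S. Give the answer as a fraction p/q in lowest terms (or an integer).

S is finite, so inf(S) = min(S).
Sorted increasing:
-11/4, 0, 1, 4/3, 8
The extremum is -11/4.
For every x in S, x >= -11/4. And -11/4 is in S, so it is attained.
Therefore inf(S) = -11/4.

-11/4


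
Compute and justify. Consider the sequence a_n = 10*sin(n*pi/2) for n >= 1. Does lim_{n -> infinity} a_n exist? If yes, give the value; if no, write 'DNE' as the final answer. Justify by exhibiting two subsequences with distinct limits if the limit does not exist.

Examine the behaviour of a_n along subsequences.
a_{4k+1} = 10*sin(pi/2 + 2k*pi) = 10 -> 10. a_{4k+3} = 10*sin(3pi/2 + 2k*pi) = -10 -> -10.
Since these two subsequential limits are 10 and -10, distinct, the full sequence cannot converge (a convergent sequence has all subsequences tending to the same limit). So lim a_n does not exist.

DNE


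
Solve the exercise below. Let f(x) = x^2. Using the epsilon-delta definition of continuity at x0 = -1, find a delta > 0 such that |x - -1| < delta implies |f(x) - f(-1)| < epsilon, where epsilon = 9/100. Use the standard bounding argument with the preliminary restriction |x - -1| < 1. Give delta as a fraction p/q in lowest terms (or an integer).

Factor: |x^2 - (-1)^2| = |x - -1| * |x + -1|.
Impose |x - -1| < 1 first. Then |x + -1| = |(x - -1) + 2*(-1)| <= |x - -1| + 2*|-1| < 1 + 2 = 3.
So |x^2 - (-1)^2| < delta * 3.
We need delta * 3 <= 9/100, i.e. delta <= 9/100/3 = 3/100.
Since 3/100 < 1, this is tighter than 1; take delta = 3/100.
So delta = 3/100 works.

3/100


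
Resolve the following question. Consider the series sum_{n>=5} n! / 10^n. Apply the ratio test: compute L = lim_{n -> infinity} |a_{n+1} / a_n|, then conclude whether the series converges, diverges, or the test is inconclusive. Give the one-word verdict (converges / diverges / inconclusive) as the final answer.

Let a_n denote the general term. Form the ratio a_{n+1}/a_n and simplify:
a_{n+1}/a_n = n/10 + 1/10
Take the limit as n -> infinity: L = infinity.
Since L = infinity > 1 (or L = infinity), the ratio test implies the series diverges.

diverges


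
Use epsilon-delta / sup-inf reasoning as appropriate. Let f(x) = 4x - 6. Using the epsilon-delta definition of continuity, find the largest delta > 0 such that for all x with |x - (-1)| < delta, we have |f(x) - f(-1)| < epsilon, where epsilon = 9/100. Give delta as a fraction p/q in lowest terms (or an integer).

We compute f(-1) = 4*(-1) - 6 = -10.
|f(x) - f(-1)| = |4x - 6 - (-10)| = |4(x - (-1))| = 4|x - (-1)|.
We need 4|x - (-1)| < 9/100, i.e. |x - (-1)| < 9/100 / 4 = 9/400.
So any delta <= 9/400 works. Conversely, if delta > 9/400, then x = -1 + 9/400 satisfies |x - (-1)| = 9/400 < delta but |f(x) - f(-1)| = 4 * 9/400 = 9/100, which is not < 9/100; so no larger delta works.
Hence the largest such delta is 9/400.

9/400


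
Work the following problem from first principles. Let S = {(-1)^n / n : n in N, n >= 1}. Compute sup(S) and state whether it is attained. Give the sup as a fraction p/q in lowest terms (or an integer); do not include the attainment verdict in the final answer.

Analysis:
- Values: -1, 1/2, -1/3, 1/4, -1/5, ...
- Positive terms (even n): 1/(2+0), 1/(4+0), ... decreasing -> max = 1/2 (n=2).
- Negative terms (odd n): -1/(1+0), -1/(3+0), ... increasing -> min = -1 (n=1).
- So sup = 1/2 (attained at n=2); inf = -1 (attained at n=1).
Conclusion: sup(S) = 1/2, attained in S.

1/2


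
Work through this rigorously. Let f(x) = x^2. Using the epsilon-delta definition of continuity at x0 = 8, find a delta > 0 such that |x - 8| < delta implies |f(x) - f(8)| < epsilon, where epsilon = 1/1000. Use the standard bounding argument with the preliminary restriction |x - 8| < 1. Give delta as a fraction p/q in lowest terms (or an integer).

Factor: |x^2 - (8)^2| = |x - 8| * |x + 8|.
Impose |x - 8| < 1 first. Then |x + 8| = |(x - 8) + 2*(8)| <= |x - 8| + 2*|8| < 1 + 16 = 17.
So |x^2 - (8)^2| < delta * 17.
We need delta * 17 <= 1/1000, i.e. delta <= 1/1000/17 = 1/17000.
Since 1/17000 < 1, this is tighter than 1; take delta = 1/17000.
So delta = 1/17000 works.

1/17000


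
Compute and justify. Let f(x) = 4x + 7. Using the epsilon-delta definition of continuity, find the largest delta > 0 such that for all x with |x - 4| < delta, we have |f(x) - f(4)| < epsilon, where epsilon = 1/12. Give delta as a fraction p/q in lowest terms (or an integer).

We compute f(4) = 4*(4) + 7 = 23.
|f(x) - f(4)| = |4x + 7 - (23)| = |4(x - 4)| = 4|x - 4|.
We need 4|x - 4| < 1/12, i.e. |x - 4| < 1/12 / 4 = 1/48.
So any delta <= 1/48 works. Conversely, if delta > 1/48, then x = 4 + 1/48 satisfies |x - 4| = 1/48 < delta but |f(x) - f(4)| = 4 * 1/48 = 1/12, which is not < 1/12; so no larger delta works.
Hence the largest such delta is 1/48.

1/48


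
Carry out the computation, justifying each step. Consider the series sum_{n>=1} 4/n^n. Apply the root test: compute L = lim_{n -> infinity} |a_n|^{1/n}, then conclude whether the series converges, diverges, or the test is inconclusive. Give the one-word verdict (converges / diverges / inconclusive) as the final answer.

Let a_n denote the general term. Form |a_n|^(1/n) and simplify:
|a_n|^(1/n) = 2^(2/n)/n
Take the limit as n -> infinity: L = 0.
Since L = 0 < 1, the root test implies convergence.

converges


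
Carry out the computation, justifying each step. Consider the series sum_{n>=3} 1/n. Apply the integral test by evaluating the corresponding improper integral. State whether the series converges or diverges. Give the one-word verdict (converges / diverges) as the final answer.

Let f(x) = 1/x. Then f is positive, continuous, and decreasing on [3, infinity), so the integral test applies.
Compute the improper integral int_{3}^infinity f(x) dx:
  antiderivative F(x) = log(x).
  As x -> infinity, log(x) -> infinity.
  So int = infinity - log(3) = infinity. By the integral test, the series diverges.

diverges


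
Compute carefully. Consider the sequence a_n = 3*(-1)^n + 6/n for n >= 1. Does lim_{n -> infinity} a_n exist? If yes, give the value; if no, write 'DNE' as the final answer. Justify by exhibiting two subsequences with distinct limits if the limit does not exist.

Examine the behaviour of a_n along subsequences.
a_{2k} = 3 + 6/(2k) -> 3. a_{2k+1} = -3 + 6/(2k+1) -> -3.
Since these two subsequential limits are 3 and -3, distinct, the full sequence cannot converge (a convergent sequence has all subsequences tending to the same limit). So lim a_n does not exist.

DNE


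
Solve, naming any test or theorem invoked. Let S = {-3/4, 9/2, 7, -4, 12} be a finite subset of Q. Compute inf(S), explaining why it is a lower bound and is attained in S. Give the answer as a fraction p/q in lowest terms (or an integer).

S is finite, so inf(S) = min(S).
Sorted increasing:
-4, -3/4, 9/2, 7, 12
The extremum is -4.
For every x in S, x >= -4. And -4 is in S, so it is attained.
Therefore inf(S) = -4.

-4


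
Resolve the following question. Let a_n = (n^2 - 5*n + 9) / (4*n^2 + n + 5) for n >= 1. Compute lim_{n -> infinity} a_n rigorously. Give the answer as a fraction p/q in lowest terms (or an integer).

Divide numerator and denominator by n^2, the highest power:
numerator / n^2 = 1 - 5/n + 9/n^2
denominator / n^2 = 4 + 1/n + 5/n^2
As n -> infinity, all terms of the form c/n^k (k >= 1) tend to 0.
So numerator / n^2 -> 1 and denominator / n^2 -> 4.
Therefore lim a_n = 1/4.

1/4


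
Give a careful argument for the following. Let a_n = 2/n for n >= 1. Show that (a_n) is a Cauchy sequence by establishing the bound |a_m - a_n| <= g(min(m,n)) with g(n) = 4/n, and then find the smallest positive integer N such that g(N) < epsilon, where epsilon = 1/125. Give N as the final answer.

For any m, n >= 1, by the triangle inequality:
|a_m - a_n| = |2/m - 2/n| <= 2*1/m + 2*1/n <= 4/min(m,n).
So g(n) = 4/n bounds the Cauchy difference. Since g(n) -> 0, (a_n) is Cauchy.
Now solve g(N) < 1/125: 4/N < 1/125 <=> N > 4 / (1/125) = 500.
The smallest integer strictly greater than 500 is N = 501.
Check: g(501) = 4/501 = 4/501 < 1/125; g(500) = 1/125 >= 1/125. So N = 501.

501


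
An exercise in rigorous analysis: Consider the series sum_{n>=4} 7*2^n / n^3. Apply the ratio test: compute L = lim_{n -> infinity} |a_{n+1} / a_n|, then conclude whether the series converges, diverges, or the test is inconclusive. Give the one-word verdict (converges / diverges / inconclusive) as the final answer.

Let a_n denote the general term. Form the ratio a_{n+1}/a_n and simplify:
a_{n+1}/a_n = 2*n^3/(n + 1)^3
Take the limit as n -> infinity: L = 2.
Since L = 2 > 1 (or L = infinity), the ratio test implies the series diverges.

diverges


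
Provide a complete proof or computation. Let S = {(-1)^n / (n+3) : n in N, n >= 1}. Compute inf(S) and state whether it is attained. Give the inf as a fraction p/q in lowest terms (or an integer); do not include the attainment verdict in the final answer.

Analysis:
- Values: -1/4, 1/5, -1/6, 1/7, -1/8, ...
- Positive terms (even n): 1/(2+3), 1/(4+3), ... decreasing -> max = 1/5 (n=2).
- Negative terms (odd n): -1/(1+3), -1/(3+3), ... increasing -> min = -1/4 (n=1).
- So sup = 1/5 (attained at n=2); inf = -1/4 (attained at n=1).
Conclusion: inf(S) = -1/4, attained in S.

-1/4


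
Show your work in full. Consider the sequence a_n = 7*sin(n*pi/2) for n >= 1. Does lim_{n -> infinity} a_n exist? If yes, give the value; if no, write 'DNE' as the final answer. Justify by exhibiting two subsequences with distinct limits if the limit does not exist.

Examine the behaviour of a_n along subsequences.
a_{4k+1} = 7*sin(pi/2 + 2k*pi) = 7 -> 7. a_{4k+3} = 7*sin(3pi/2 + 2k*pi) = -7 -> -7.
Since these two subsequential limits are 7 and -7, distinct, the full sequence cannot converge (a convergent sequence has all subsequences tending to the same limit). So lim a_n does not exist.

DNE


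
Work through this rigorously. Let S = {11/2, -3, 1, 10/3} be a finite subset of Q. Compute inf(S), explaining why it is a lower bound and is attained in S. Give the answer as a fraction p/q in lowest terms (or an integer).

S is finite, so inf(S) = min(S).
Sorted increasing:
-3, 1, 10/3, 11/2
The extremum is -3.
For every x in S, x >= -3. And -3 is in S, so it is attained.
Therefore inf(S) = -3.

-3


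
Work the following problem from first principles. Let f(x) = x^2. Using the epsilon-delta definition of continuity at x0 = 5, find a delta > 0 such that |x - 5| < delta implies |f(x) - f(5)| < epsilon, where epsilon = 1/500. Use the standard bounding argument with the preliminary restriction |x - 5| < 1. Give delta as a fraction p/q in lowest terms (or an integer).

Factor: |x^2 - (5)^2| = |x - 5| * |x + 5|.
Impose |x - 5| < 1 first. Then |x + 5| = |(x - 5) + 2*(5)| <= |x - 5| + 2*|5| < 1 + 10 = 11.
So |x^2 - (5)^2| < delta * 11.
We need delta * 11 <= 1/500, i.e. delta <= 1/500/11 = 1/5500.
Since 1/5500 < 1, this is tighter than 1; take delta = 1/5500.
So delta = 1/5500 works.

1/5500


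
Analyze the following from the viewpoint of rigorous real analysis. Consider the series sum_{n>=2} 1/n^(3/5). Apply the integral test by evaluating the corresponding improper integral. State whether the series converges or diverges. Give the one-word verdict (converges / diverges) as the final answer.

Let f(x) = x^(-3/5). Then f is positive, continuous, and decreasing on [2, infinity), so the integral test applies.
Compute the improper integral int_{2}^infinity f(x) dx:
  antiderivative F(x) = 5*x^(2/5)/2.
  As x -> infinity, F(x) -> infinity (since p = 3/5 < 1).
  So the integral diverges. By the integral test, the series diverges.

diverges


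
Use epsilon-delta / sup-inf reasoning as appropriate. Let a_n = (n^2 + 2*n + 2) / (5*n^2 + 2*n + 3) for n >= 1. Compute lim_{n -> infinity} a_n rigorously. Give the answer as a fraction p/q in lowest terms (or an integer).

Divide numerator and denominator by n^2, the highest power:
numerator / n^2 = 1 + 2/n + 2/n^2
denominator / n^2 = 5 + 2/n + 3/n^2
As n -> infinity, all terms of the form c/n^k (k >= 1) tend to 0.
So numerator / n^2 -> 1 and denominator / n^2 -> 5.
Therefore lim a_n = 1/5.

1/5


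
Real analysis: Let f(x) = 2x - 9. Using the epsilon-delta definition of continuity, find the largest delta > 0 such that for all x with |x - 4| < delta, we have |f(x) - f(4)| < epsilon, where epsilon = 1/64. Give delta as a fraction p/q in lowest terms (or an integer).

We compute f(4) = 2*(4) - 9 = -1.
|f(x) - f(4)| = |2x - 9 - (-1)| = |2(x - 4)| = 2|x - 4|.
We need 2|x - 4| < 1/64, i.e. |x - 4| < 1/64 / 2 = 1/128.
So any delta <= 1/128 works. Conversely, if delta > 1/128, then x = 4 + 1/128 satisfies |x - 4| = 1/128 < delta but |f(x) - f(4)| = 2 * 1/128 = 1/64, which is not < 1/64; so no larger delta works.
Hence the largest such delta is 1/128.

1/128


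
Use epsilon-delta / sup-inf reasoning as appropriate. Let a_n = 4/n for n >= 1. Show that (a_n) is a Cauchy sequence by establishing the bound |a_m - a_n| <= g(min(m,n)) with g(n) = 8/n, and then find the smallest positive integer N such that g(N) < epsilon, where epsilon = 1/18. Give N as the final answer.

For any m, n >= 1, by the triangle inequality:
|a_m - a_n| = |4/m - 4/n| <= 4*1/m + 4*1/n <= 8/min(m,n).
So g(n) = 8/n bounds the Cauchy difference. Since g(n) -> 0, (a_n) is Cauchy.
Now solve g(N) < 1/18: 8/N < 1/18 <=> N > 8 / (1/18) = 144.
The smallest integer strictly greater than 144 is N = 145.
Check: g(145) = 8/145 = 8/145 < 1/18; g(144) = 1/18 >= 1/18. So N = 145.

145


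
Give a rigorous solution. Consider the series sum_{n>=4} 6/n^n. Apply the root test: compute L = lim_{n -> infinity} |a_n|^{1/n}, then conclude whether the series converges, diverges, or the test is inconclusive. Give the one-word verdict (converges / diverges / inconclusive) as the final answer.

Let a_n denote the general term. Form |a_n|^(1/n) and simplify:
|a_n|^(1/n) = 6^(1/n)/n
Take the limit as n -> infinity: L = 0.
Since L = 0 < 1, the root test implies convergence.

converges


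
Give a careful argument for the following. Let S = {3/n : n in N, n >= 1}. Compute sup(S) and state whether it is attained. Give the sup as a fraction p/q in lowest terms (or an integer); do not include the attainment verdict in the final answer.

Analysis:
- Values: 3, 3/2, 1, 3/4, ... strictly decreasing.
- The maximum is 3 (n=1); sup = 3 (attained).
- The set is bounded below by 0; 3/n -> 0 so 0 is the greatest lower bound.
- 0 is not in the set, so inf = 0 is not attained.
Conclusion: sup(S) = 3, attained in S.

3


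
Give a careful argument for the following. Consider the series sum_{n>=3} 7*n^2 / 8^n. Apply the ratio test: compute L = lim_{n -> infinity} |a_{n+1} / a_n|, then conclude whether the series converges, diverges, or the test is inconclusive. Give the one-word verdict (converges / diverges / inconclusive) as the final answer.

Let a_n denote the general term. Form the ratio a_{n+1}/a_n and simplify:
a_{n+1}/a_n = (n + 1)^2/(8*n^2)
Take the limit as n -> infinity: L = 1/8.
Since L = 1/8 < 1, the ratio test implies the series converges.

converges


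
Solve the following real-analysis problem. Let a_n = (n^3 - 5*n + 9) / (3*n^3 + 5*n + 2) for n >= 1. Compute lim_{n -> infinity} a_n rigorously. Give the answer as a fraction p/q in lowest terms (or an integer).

Divide numerator and denominator by n^3, the highest power:
numerator / n^3 = 1 - 5/n^2 + 9/n^3
denominator / n^3 = 3 + 5/n^2 + 2/n^3
As n -> infinity, all terms of the form c/n^k (k >= 1) tend to 0.
So numerator / n^3 -> 1 and denominator / n^3 -> 3.
Therefore lim a_n = 1/3.

1/3


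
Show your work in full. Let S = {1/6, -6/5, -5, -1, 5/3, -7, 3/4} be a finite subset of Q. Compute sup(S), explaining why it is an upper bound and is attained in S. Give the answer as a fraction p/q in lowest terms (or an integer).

S is finite, so sup(S) = max(S).
Sorted decreasing:
5/3, 3/4, 1/6, -1, -6/5, -5, -7
The extremum is 5/3.
For every x in S, x <= 5/3. And 5/3 is in S, so it is attained.
Therefore sup(S) = 5/3.

5/3


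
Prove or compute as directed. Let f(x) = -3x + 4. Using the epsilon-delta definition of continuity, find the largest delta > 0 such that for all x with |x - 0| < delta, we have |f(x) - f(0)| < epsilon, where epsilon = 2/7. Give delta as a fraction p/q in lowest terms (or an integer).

We compute f(0) = -3*(0) + 4 = 4.
|f(x) - f(0)| = |-3x + 4 - (4)| = |-3(x - 0)| = 3|x - 0|.
We need 3|x - 0| < 2/7, i.e. |x - 0| < 2/7 / 3 = 2/21.
So any delta <= 2/21 works. Conversely, if delta > 2/21, then x = 0 + 2/21 satisfies |x - 0| = 2/21 < delta but |f(x) - f(0)| = 3 * 2/21 = 2/7, which is not < 2/7; so no larger delta works.
Hence the largest such delta is 2/21.

2/21


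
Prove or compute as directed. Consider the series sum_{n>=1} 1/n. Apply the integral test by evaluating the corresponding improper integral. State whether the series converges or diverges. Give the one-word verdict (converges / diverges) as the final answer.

Let f(x) = 1/x. Then f is positive, continuous, and decreasing on [1, infinity), so the integral test applies.
Compute the improper integral int_{1}^infinity f(x) dx:
  antiderivative F(x) = log(x).
  As x -> infinity, log(x) -> infinity.
  So int = infinity - log(1) = infinity. By the integral test, the series diverges.

diverges


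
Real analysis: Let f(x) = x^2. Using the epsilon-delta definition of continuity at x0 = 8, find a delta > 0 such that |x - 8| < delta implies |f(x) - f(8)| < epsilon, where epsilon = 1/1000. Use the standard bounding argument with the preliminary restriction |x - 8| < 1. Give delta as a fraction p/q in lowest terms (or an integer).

Factor: |x^2 - (8)^2| = |x - 8| * |x + 8|.
Impose |x - 8| < 1 first. Then |x + 8| = |(x - 8) + 2*(8)| <= |x - 8| + 2*|8| < 1 + 16 = 17.
So |x^2 - (8)^2| < delta * 17.
We need delta * 17 <= 1/1000, i.e. delta <= 1/1000/17 = 1/17000.
Since 1/17000 < 1, this is tighter than 1; take delta = 1/17000.
So delta = 1/17000 works.

1/17000


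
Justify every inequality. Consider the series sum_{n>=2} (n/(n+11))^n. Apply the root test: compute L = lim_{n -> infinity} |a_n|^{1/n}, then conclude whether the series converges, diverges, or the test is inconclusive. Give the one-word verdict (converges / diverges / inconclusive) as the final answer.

Let a_n denote the general term. Form |a_n|^(1/n) and simplify:
|a_n|^(1/n) = n/(n + 11)
Take the limit as n -> infinity: L = 1.
Since L = 1, the root test is inconclusive. (In fact a_n = (n/(n+11))^n -> e^(-11) != 0, so the nth-term test shows divergence; but the root test itself gives no conclusion.)

inconclusive


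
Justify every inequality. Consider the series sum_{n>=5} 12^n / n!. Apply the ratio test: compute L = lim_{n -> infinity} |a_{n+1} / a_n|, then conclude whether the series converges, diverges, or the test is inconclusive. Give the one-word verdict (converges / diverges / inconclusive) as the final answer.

Let a_n denote the general term. Form the ratio a_{n+1}/a_n and simplify:
a_{n+1}/a_n = 12/(n + 1)
Take the limit as n -> infinity: L = 0.
Since L = 0 < 1, the ratio test implies the series converges.

converges


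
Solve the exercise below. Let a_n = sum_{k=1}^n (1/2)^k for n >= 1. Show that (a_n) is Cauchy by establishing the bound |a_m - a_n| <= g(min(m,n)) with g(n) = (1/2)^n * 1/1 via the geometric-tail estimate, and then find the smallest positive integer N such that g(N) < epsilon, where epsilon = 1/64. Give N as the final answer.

For m > n >= 1: |a_m - a_n| = sum_{k=n+1}^m (1/2)^k < sum_{k=n+1}^infinity (1/2)^k = (1/2)^(n+1) / (1 - 1/2) = (1/2)^n * (1/2) * (2/1) = (1/2)^n * 1/1.
So g(n) = (1/2)^n / 1. Since g(n) -> 0, (a_n) is Cauchy.
Now solve g(N) < 1/64: (1/2)^N / 1 < 1/64 <=> 2^N > 1 / (1 * 1/64) = 64.
Check powers of 2: 2^6 = 64 <= 64, 2^7 = 128 > 64.
So the smallest such N is 7. Check: g(7) = 1/(1 * 128) = 1/128 < 1/64.

7


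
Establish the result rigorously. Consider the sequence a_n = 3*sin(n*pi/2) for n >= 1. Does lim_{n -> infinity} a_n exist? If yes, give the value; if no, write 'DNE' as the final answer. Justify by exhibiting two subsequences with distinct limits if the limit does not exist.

Examine the behaviour of a_n along subsequences.
a_{4k+1} = 3*sin(pi/2 + 2k*pi) = 3 -> 3. a_{4k+3} = 3*sin(3pi/2 + 2k*pi) = -3 -> -3.
Since these two subsequential limits are 3 and -3, distinct, the full sequence cannot converge (a convergent sequence has all subsequences tending to the same limit). So lim a_n does not exist.

DNE


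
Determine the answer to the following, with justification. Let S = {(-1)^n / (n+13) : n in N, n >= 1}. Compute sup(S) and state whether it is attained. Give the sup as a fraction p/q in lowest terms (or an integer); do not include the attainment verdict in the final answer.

Analysis:
- Values: -1/14, 1/15, -1/16, 1/17, -1/18, ...
- Positive terms (even n): 1/(2+13), 1/(4+13), ... decreasing -> max = 1/15 (n=2).
- Negative terms (odd n): -1/(1+13), -1/(3+13), ... increasing -> min = -1/14 (n=1).
- So sup = 1/15 (attained at n=2); inf = -1/14 (attained at n=1).
Conclusion: sup(S) = 1/15, attained in S.

1/15


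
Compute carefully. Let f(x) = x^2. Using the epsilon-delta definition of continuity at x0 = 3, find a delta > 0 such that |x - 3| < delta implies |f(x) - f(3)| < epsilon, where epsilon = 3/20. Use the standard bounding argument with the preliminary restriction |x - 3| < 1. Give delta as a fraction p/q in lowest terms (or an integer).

Factor: |x^2 - (3)^2| = |x - 3| * |x + 3|.
Impose |x - 3| < 1 first. Then |x + 3| = |(x - 3) + 2*(3)| <= |x - 3| + 2*|3| < 1 + 6 = 7.
So |x^2 - (3)^2| < delta * 7.
We need delta * 7 <= 3/20, i.e. delta <= 3/20/7 = 3/140.
Since 3/140 < 1, this is tighter than 1; take delta = 3/140.
So delta = 3/140 works.

3/140
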